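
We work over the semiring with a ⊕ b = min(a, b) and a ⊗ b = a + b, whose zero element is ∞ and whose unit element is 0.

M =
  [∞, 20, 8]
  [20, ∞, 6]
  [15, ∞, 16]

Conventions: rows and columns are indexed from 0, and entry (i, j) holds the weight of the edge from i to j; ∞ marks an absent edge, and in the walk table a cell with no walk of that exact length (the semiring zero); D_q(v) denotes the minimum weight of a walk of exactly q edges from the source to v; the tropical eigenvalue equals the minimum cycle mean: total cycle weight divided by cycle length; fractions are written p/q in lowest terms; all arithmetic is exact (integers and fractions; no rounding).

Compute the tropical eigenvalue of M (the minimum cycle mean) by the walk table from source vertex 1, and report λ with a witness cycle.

q=0: [∞, 0, ∞]
q=1: [20, ∞, 6]
q=2: [21, 40, 22]
q=3: [37, 41, 29]
Optimal cycle mean attained by: cycle 0->2->0, total 8 + 15, length 2.
Answer: λ = 23/2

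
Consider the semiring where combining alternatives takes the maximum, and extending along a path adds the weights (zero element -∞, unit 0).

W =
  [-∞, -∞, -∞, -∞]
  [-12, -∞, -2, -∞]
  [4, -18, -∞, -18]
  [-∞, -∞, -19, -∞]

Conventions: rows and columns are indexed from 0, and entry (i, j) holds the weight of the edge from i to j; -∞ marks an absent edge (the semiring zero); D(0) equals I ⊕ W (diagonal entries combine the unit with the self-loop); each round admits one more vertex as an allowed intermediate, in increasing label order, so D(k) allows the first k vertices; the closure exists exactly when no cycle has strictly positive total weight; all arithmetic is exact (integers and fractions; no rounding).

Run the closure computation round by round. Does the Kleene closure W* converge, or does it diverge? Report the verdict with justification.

D(0):
  [0, -∞, -∞, -∞]
  [-12, 0, -2, -∞]
  [4, -18, 0, -18]
  [-∞, -∞, -19, 0]
D(1):
  [0, -∞, -∞, -∞]
  [-12, 0, -2, -∞]
  [4, -18, 0, -18]
  [-∞, -∞, -19, 0]
D(2):
  [0, -∞, -∞, -∞]
  [-12, 0, -2, -∞]
  [4, -18, 0, -18]
  [-∞, -∞, -19, 0]
D(3):
  [0, -∞, -∞, -∞]
  [2, 0, -2, -20]
  [4, -18, 0, -18]
  [-15, -37, -19, 0]
D(4):
  [0, -∞, -∞, -∞]
  [2, 0, -2, -20]
  [4, -18, 0, -18]
  [-15, -37, -19, 0]
Key observation: every diagonal entry stays at the unit through all rounds, so no improving cycle exists.
Answer: CONVERGES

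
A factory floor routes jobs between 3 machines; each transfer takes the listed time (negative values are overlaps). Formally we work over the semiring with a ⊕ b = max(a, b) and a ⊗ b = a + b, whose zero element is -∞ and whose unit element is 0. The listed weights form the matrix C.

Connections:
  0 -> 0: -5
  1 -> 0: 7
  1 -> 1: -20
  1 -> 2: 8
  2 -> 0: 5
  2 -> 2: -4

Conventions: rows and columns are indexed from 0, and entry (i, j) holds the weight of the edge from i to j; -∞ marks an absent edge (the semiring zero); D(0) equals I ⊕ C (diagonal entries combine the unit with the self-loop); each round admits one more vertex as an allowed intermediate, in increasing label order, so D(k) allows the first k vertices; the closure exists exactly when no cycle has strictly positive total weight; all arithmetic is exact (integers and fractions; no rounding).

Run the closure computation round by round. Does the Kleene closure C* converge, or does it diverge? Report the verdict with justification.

D(0):
  [0, -∞, -∞]
  [7, 0, 8]
  [5, -∞, 0]
D(1):
  [0, -∞, -∞]
  [7, 0, 8]
  [5, -∞, 0]
D(2):
  [0, -∞, -∞]
  [7, 0, 8]
  [5, -∞, 0]
D(3):
  [0, -∞, -∞]
  [13, 0, 8]
  [5, -∞, 0]
Key observation: every diagonal entry stays at the unit through all rounds, so no improving cycle exists.
Answer: CONVERGES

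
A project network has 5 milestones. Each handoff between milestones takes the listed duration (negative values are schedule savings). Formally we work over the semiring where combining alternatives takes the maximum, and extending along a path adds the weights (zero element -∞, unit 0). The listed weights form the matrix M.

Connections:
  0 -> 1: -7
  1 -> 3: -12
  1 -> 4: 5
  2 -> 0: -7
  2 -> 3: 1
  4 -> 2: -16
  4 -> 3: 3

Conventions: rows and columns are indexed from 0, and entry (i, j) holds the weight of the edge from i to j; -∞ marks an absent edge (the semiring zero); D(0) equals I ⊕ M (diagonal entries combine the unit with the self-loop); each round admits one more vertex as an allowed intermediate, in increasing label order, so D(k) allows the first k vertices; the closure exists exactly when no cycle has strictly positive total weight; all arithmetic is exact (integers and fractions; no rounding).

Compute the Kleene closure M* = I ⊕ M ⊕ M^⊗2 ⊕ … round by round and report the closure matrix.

D(0):
  [0, -7, -∞, -∞, -∞]
  [-∞, 0, -∞, -12, 5]
  [-7, -∞, 0, 1, -∞]
  [-∞, -∞, -∞, 0, -∞]
  [-∞, -∞, -16, 3, 0]
D(1):
  [0, -7, -∞, -∞, -∞]
  [-∞, 0, -∞, -12, 5]
  [-7, -14, 0, 1, -∞]
  [-∞, -∞, -∞, 0, -∞]
  [-∞, -∞, -16, 3, 0]
D(2):
  [0, -7, -∞, -19, -2]
  [-∞, 0, -∞, -12, 5]
  [-7, -14, 0, 1, -9]
  [-∞, -∞, -∞, 0, -∞]
  [-∞, -∞, -16, 3, 0]
D(3):
  [0, -7, -∞, -19, -2]
  [-∞, 0, -∞, -12, 5]
  [-7, -14, 0, 1, -9]
  [-∞, -∞, -∞, 0, -∞]
  [-23, -30, -16, 3, 0]
D(4):
  [0, -7, -∞, -19, -2]
  [-∞, 0, -∞, -12, 5]
  [-7, -14, 0, 1, -9]
  [-∞, -∞, -∞, 0, -∞]
  [-23, -30, -16, 3, 0]
D(5):
  [0, -7, -18, 1, -2]
  [-18, 0, -11, 8, 5]
  [-7, -14, 0, 1, -9]
  [-∞, -∞, -∞, 0, -∞]
  [-23, -30, -16, 3, 0]
Answer: M* = [[0, -7, -18, 1, -2], [-18, 0, -11, 8, 5], [-7, -14, 0, 1, -9], [-∞, -∞, -∞, 0, -∞], [-23, -30, -16, 3, 0]]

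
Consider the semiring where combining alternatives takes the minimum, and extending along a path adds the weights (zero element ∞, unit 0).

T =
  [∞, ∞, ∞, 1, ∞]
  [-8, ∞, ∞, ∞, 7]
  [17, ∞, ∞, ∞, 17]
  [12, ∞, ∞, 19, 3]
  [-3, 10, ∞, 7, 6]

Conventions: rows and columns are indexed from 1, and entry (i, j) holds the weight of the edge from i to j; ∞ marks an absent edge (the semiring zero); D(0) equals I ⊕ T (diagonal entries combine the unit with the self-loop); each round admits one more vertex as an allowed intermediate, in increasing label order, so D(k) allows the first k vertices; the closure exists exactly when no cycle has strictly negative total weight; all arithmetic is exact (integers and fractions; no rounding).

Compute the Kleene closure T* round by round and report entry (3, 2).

D(0):
  [0, ∞, ∞, 1, ∞]
  [-8, 0, ∞, ∞, 7]
  [17, ∞, 0, ∞, 17]
  [12, ∞, ∞, 0, 3]
  [-3, 10, ∞, 7, 0]
D(1):
  [0, ∞, ∞, 1, ∞]
  [-8, 0, ∞, -7, 7]
  [17, ∞, 0, 18, 17]
  [12, ∞, ∞, 0, 3]
  [-3, 10, ∞, -2, 0]
D(2):
  [0, ∞, ∞, 1, ∞]
  [-8, 0, ∞, -7, 7]
  [17, ∞, 0, 18, 17]
  [12, ∞, ∞, 0, 3]
  [-3, 10, ∞, -2, 0]
D(3):
  [0, ∞, ∞, 1, ∞]
  [-8, 0, ∞, -7, 7]
  [17, ∞, 0, 18, 17]
  [12, ∞, ∞, 0, 3]
  [-3, 10, ∞, -2, 0]
D(4):
  [0, ∞, ∞, 1, 4]
  [-8, 0, ∞, -7, -4]
  [17, ∞, 0, 18, 17]
  [12, ∞, ∞, 0, 3]
  [-3, 10, ∞, -2, 0]
D(5):
  [0, 14, ∞, 1, 4]
  [-8, 0, ∞, -7, -4]
  [14, 27, 0, 15, 17]
  [0, 13, ∞, 0, 3]
  [-3, 10, ∞, -2, 0]
Answer: T*[3][2] = 27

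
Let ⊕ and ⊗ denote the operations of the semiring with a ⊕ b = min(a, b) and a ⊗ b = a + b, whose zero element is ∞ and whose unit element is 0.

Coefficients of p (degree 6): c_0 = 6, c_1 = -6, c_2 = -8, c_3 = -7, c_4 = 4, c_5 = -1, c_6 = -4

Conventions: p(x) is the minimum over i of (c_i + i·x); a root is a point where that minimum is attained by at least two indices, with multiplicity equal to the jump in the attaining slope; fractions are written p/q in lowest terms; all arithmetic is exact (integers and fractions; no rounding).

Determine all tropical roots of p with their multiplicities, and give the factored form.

hull edge (i=0, c=6) to (i=1, c=-6): slope -12, span 1
hull edge (i=1, c=-6) to (i=2, c=-8): slope -2, span 1
hull edge (i=2, c=-8) to (i=6, c=-4): slope 1, span 4
Factored form: p(x) = -4 ⊗ (x ⊕ (-1)) ⊗ (x ⊕ (-1)) ⊗ (x ⊕ (-1)) ⊗ (x ⊕ (-1)) ⊗ (x ⊕ 2) ⊗ (x ⊕ 12)
Answer: roots = -1 (mult 4), 2 (mult 1), 12 (mult 1)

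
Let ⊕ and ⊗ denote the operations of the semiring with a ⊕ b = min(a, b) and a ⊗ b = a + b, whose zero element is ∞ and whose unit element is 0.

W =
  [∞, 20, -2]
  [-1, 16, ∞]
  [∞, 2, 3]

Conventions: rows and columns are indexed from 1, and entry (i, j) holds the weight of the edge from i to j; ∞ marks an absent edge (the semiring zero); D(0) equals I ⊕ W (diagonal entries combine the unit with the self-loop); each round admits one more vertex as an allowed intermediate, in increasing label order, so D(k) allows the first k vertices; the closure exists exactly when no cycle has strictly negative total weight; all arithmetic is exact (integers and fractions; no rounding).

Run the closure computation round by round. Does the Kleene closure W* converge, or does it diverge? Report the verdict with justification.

D(0):
  [0, 20, -2]
  [-1, 0, ∞]
  [∞, 2, 0]
D(1):
  [0, 20, -2]
  [-1, 0, -3]
  [∞, 2, 0]
Detection: at round 2, diagonal entry (3, 3) turns strictly negative.
Key observation: the cycle 3->2->1->3 has total weight 2 + (-1) + (-2), which is strictly negative.
Answer: DIVERGES — negative cycle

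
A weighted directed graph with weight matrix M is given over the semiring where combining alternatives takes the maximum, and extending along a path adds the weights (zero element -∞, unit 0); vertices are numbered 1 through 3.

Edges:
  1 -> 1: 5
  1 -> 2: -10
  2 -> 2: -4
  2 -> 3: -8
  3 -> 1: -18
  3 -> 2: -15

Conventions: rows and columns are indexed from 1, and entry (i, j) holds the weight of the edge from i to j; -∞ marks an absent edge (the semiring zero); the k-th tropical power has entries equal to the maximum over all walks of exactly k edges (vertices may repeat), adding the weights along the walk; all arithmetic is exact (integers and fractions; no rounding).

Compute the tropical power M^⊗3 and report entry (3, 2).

M^⊗2:
  [10, -5, -18]
  [-26, -8, -12]
  [-13, -19, -23]
M^⊗3:
  [15, 0, -13]
  [-21, -12, -16]
  [-8, -23, -27]
Key observation: the optimum is the walk 3->1->1->2, with weight (-18) + 5 + (-10) = -23.
Optimal value attained by: walk 3->1->1->2.
Answer: (M^⊗3)[3][2] = -23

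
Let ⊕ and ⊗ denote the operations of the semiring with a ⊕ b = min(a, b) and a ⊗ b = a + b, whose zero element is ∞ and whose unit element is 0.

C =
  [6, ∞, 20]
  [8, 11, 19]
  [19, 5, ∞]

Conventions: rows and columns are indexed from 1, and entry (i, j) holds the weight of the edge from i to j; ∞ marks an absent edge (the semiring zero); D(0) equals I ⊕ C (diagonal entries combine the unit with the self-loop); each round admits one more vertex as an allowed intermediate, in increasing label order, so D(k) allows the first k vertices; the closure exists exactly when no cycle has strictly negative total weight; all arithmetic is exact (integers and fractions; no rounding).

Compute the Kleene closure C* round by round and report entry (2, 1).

D(0):
  [0, ∞, 20]
  [8, 0, 19]
  [19, 5, 0]
D(1):
  [0, ∞, 20]
  [8, 0, 19]
  [19, 5, 0]
D(2):
  [0, ∞, 20]
  [8, 0, 19]
  [13, 5, 0]
D(3):
  [0, 25, 20]
  [8, 0, 19]
  [13, 5, 0]
Answer: C*[2][1] = 8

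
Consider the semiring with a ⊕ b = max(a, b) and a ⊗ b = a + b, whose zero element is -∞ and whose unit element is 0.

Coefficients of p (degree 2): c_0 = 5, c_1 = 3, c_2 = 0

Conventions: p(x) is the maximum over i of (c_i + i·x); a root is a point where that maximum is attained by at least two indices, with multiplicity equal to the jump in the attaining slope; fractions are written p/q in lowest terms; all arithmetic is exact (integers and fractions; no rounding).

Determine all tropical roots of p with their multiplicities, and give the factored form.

hull edge (i=0, c=5) to (i=1, c=3): slope -2, span 1
hull edge (i=1, c=3) to (i=2, c=0): slope -3, span 1
Factored form: p(x) = 0 ⊗ (x ⊕ 2) ⊗ (x ⊕ 3)
Answer: roots = 2 (mult 1), 3 (mult 1)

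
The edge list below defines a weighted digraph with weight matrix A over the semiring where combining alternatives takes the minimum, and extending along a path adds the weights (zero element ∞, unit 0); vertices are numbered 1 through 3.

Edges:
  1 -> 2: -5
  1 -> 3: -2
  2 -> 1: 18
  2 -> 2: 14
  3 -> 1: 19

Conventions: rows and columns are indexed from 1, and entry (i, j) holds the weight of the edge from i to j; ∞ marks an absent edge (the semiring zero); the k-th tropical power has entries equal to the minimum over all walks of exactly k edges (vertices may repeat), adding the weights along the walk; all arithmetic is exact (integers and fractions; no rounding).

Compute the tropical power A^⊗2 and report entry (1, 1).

A^⊗2:
  [13, 9, ∞]
  [32, 13, 16]
  [∞, 14, 17]
Key observation: the optimum is the walk 1->2->1, with weight (-5) + 18 = 13.
Optimal value attained by: walk 1->2->1.
Answer: (A^⊗2)[1][1] = 13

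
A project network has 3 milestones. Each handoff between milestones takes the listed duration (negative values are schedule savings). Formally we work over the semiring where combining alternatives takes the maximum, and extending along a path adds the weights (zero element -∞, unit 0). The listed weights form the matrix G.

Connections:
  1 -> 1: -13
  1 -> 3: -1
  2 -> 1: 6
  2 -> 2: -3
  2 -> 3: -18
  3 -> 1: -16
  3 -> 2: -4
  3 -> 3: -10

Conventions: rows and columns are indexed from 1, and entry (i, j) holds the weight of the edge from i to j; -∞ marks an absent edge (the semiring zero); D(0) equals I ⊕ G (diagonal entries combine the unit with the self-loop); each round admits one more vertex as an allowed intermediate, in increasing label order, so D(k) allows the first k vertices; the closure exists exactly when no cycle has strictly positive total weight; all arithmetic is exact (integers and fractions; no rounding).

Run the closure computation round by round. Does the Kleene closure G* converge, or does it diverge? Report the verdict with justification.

D(0):
  [0, -∞, -1]
  [6, 0, -18]
  [-16, -4, 0]
D(1):
  [0, -∞, -1]
  [6, 0, 5]
  [-16, -4, 0]
Detection: at round 2, diagonal entry (3, 3) turns strictly positive.
Key observation: the cycle 3->2->1->3 has total weight (-4) + 6 + (-1), which is strictly positive.
Answer: DIVERGES — positive cycle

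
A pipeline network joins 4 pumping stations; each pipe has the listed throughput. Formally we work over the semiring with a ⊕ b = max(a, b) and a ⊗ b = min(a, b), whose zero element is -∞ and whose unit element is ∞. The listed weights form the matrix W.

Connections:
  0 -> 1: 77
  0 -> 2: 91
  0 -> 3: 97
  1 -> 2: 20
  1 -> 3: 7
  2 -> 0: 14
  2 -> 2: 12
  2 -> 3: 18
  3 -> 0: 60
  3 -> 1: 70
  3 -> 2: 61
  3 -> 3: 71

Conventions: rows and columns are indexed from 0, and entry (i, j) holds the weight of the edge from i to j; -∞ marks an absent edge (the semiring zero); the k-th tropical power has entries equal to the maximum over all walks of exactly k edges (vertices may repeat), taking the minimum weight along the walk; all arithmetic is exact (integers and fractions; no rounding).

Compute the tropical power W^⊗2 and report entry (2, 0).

W^⊗2:
  [60, 70, 61, 71]
  [14, 7, 12, 18]
  [18, 18, 18, 18]
  [60, 70, 61, 71]
Key observation: the optimum is the walk 2->3->0, with weight 18 min 60 = 18.
Optimal value attained by: walk 2->3->0.
Answer: (W^⊗2)[2][0] = 18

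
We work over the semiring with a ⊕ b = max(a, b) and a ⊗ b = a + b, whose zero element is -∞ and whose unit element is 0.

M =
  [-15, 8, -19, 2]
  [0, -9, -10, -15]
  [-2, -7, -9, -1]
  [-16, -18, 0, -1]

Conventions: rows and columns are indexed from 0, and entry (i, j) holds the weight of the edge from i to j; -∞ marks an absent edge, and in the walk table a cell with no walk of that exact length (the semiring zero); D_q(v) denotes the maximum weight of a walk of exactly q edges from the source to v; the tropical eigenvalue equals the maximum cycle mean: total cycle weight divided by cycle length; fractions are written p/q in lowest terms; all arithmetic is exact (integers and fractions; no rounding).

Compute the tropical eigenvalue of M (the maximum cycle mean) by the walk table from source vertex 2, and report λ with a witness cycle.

q=0: [-∞, -∞, 0, -∞]
q=1: [-2, -7, -9, -1]
q=2: [-7, 6, -1, 0]
q=3: [6, 1, 0, -1]
q=4: [1, 14, -1, 8]
Optimal cycle mean attained by: cycle 0->1->0, total 8 + 0, length 2.
Answer: λ = 4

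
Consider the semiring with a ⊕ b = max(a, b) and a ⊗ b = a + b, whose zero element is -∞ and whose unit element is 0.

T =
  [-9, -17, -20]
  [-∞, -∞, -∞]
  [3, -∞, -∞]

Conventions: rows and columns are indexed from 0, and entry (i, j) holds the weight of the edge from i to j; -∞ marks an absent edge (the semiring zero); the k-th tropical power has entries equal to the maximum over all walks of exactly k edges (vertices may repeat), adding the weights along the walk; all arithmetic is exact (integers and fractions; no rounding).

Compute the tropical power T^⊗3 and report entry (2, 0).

T^⊗2:
  [-17, -26, -29]
  [-∞, -∞, -∞]
  [-6, -14, -17]
T^⊗3:
  [-26, -34, -37]
  [-∞, -∞, -∞]
  [-14, -23, -26]
Key observation: the optimum is the walk 2->0->2->0, with weight 3 + (-20) + 3 = -14.
Optimal value attained by: walk 2->0->2->0.
Answer: (T^⊗3)[2][0] = -14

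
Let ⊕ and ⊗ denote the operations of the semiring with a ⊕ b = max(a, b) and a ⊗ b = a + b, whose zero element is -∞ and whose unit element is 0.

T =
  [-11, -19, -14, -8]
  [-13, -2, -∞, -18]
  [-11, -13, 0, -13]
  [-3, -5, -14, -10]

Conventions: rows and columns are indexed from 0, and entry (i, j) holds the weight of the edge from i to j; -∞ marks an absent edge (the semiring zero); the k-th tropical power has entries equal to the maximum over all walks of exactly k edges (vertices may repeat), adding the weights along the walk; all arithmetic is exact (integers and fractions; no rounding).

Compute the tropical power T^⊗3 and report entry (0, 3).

T^⊗2:
  [-11, -13, -14, -18]
  [-15, -4, -27, -20]
  [-11, -13, 0, -13]
  [-13, -7, -14, -11]
T^⊗3:
  [-21, -15, -14, -19]
  [-17, -6, -27, -22]
  [-11, -13, 0, -13]
  [-14, -9, -14, -21]
Key observation: the optimum is the walk 0->3->0->3, with weight (-8) + (-3) + (-8) = -19.
Optimal value attained by: walk 0->3->0->3.
Answer: (T^⊗3)[0][3] = -19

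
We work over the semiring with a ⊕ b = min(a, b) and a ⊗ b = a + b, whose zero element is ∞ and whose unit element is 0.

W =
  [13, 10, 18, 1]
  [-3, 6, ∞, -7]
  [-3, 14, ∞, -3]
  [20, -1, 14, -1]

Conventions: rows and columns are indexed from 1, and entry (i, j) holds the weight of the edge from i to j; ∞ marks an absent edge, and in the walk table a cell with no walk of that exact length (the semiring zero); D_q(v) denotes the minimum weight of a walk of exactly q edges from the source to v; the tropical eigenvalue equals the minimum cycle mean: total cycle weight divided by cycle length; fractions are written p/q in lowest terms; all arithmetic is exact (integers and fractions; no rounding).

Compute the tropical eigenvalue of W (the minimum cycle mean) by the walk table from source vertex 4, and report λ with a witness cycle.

q=0: [∞, ∞, ∞, 0]
q=1: [20, -1, 14, -1]
q=2: [-4, -2, 13, -8]
q=3: [-5, -9, 6, -9]
q=4: [-12, -10, 5, -16]
Optimal cycle mean attained by: cycle 2->4->2, total (-7) + (-1), length 2.
Answer: λ = -4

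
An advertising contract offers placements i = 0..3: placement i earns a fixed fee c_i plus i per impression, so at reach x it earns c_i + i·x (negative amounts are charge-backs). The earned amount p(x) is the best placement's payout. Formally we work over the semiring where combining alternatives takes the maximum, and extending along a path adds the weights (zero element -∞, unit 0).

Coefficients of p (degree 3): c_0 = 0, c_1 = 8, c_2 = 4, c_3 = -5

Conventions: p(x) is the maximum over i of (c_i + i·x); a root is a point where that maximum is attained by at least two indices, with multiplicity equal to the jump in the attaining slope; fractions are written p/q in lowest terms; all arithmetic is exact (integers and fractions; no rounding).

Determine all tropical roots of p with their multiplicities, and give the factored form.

hull edge (i=0, c=0) to (i=1, c=8): slope 8, span 1
hull edge (i=1, c=8) to (i=2, c=4): slope -4, span 1
hull edge (i=2, c=4) to (i=3, c=-5): slope -9, span 1
Factored form: p(x) = -5 ⊗ (x ⊕ (-8)) ⊗ (x ⊕ 4) ⊗ (x ⊕ 9)
Answer: roots = -8 (mult 1), 4 (mult 1), 9 (mult 1)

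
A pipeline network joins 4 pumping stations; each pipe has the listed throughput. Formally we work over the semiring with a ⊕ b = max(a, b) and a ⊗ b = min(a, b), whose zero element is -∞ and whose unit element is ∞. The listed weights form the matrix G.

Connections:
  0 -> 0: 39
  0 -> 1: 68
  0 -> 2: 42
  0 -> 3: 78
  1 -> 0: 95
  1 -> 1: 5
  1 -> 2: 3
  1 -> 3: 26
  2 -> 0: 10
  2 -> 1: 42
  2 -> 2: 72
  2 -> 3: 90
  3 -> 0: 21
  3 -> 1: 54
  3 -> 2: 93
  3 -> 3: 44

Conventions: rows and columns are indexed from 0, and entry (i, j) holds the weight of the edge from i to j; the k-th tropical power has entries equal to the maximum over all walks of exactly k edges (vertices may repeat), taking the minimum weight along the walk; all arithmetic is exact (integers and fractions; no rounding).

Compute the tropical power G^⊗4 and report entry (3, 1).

G^⊗2:
  [68, 54, 78, 44]
  [39, 68, 42, 78]
  [42, 54, 90, 72]
  [54, 44, 72, 90]
G^⊗3:
  [54, 68, 72, 78]
  [68, 54, 78, 44]
  [54, 54, 72, 90]
  [44, 54, 90, 72]
G^⊗4:
  [68, 54, 78, 72]
  [54, 68, 72, 78]
  [54, 54, 90, 72]
  [54, 54, 72, 90]
Key observation: the optimum is the walk 3->1->0->3->1, with weight 54 min 95 min 78 min 54 = 54.
Optimal value attained by: walk 3->1->0->3->1.
Answer: (G^⊗4)[3][1] = 54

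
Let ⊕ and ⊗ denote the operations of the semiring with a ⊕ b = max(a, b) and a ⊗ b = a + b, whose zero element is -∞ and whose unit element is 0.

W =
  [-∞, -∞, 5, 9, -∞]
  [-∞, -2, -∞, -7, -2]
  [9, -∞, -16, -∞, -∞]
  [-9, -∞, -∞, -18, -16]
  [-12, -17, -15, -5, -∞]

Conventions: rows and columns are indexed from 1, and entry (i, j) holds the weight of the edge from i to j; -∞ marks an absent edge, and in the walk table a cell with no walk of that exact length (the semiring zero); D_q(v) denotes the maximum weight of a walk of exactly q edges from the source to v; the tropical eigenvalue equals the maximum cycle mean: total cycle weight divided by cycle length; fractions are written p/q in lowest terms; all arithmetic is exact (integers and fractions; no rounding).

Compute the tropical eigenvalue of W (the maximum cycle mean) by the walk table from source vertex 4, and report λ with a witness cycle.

q=0: [-∞, -∞, -∞, 0, -∞]
q=1: [-9, -∞, -∞, -18, -16]
q=2: [-27, -33, -4, 0, -34]
q=3: [5, -35, -20, -18, -16]
q=4: [-11, -33, 10, 14, -34]
q=5: [19, -35, -6, -2, -2]
Optimal cycle mean attained by: cycle 1->3->1, total 5 + 9, length 2.
Answer: λ = 7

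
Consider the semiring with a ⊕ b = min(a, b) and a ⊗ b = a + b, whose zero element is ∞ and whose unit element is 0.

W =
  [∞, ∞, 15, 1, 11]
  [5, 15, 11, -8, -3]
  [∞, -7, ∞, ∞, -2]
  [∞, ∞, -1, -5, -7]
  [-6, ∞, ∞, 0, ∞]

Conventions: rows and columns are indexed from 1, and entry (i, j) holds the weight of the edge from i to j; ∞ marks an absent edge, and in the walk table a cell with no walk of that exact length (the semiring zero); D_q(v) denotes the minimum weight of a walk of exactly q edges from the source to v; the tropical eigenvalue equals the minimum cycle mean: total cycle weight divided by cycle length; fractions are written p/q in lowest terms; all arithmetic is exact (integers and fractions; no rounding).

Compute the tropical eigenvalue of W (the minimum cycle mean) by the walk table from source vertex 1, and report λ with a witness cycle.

q=0: [0, ∞, ∞, ∞, ∞]
q=1: [∞, ∞, 15, 1, 11]
q=2: [5, 8, 0, -4, -6]
q=3: [-12, -7, -5, -9, -11]
q=4: [-17, -12, -10, -15, -16]
q=5: [-22, -17, -16, -20, -22]
Optimal cycle mean attained by: cycle 2->4->3->2, total (-8) + (-1) + (-7), length 3.
Answer: λ = -16/3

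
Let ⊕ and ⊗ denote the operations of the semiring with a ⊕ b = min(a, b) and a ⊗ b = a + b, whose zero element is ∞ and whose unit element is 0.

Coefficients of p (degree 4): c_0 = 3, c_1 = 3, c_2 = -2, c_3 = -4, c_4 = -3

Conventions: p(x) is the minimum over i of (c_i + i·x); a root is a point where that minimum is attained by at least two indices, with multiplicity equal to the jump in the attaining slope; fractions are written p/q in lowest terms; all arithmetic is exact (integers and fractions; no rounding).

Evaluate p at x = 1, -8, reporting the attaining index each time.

p(1) = min(3+0·1=3, 3+1·1=4, -2+2·1=0, -4+3·1=-1, -3+4·1=1) = -1 (attained by i=3)
p(-8) = min(3+0·(-8)=3, 3+1·(-8)=-5, -2+2·(-8)=-18, -4+3·(-8)=-28, -3+4·(-8)=-35) = -35 (attained by i=4)
Answer: p(1) = -1; p(-8) = -35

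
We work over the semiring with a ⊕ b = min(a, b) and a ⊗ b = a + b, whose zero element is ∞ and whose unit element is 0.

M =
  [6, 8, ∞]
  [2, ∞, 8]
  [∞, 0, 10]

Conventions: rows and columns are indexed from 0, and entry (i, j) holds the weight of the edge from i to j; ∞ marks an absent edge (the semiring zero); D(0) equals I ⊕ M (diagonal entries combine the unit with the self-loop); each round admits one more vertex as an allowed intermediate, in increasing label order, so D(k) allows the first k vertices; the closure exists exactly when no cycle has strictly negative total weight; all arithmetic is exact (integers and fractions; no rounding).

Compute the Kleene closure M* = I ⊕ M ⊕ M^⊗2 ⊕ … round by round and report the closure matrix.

D(0):
  [0, 8, ∞]
  [2, 0, 8]
  [∞, 0, 0]
D(1):
  [0, 8, ∞]
  [2, 0, 8]
  [∞, 0, 0]
D(2):
  [0, 8, 16]
  [2, 0, 8]
  [2, 0, 0]
D(3):
  [0, 8, 16]
  [2, 0, 8]
  [2, 0, 0]
Answer: M* = [[0, 8, 16], [2, 0, 8], [2, 0, 0]]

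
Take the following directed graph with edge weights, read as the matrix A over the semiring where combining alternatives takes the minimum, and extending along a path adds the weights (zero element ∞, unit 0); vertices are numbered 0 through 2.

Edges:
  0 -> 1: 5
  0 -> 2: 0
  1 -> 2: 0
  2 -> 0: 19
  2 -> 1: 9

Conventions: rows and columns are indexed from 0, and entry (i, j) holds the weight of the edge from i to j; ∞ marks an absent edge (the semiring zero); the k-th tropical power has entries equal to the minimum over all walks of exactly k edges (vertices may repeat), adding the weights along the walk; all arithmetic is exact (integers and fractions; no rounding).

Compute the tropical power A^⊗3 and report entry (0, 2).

A^⊗2:
  [19, 9, 5]
  [19, 9, ∞]
  [∞, 24, 9]
A^⊗3:
  [24, 14, 9]
  [∞, 24, 9]
  [28, 18, 24]
Key observation: the optimum is the walk 0->2->1->2, with weight 0 + 9 + 0 = 9.
Optimal value attained by: walk 0->2->1->2.
Answer: (A^⊗3)[0][2] = 9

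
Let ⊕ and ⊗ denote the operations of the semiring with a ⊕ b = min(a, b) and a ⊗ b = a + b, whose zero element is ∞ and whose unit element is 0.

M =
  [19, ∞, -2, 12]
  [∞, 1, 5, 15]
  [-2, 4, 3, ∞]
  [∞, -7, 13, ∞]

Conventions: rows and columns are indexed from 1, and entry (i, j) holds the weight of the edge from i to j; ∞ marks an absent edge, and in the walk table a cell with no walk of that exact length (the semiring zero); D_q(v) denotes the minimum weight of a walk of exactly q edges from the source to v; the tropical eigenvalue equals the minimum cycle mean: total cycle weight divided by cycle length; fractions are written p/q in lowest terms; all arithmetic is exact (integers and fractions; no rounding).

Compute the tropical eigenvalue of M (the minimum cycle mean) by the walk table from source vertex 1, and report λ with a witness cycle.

q=0: [0, ∞, ∞, ∞]
q=1: [19, ∞, -2, 12]
q=2: [-4, 2, 1, 31]
q=3: [-1, 3, -6, 8]
q=4: [-8, -2, -3, 11]
Optimal cycle mean attained by: cycle 1->3->1, total (-2) + (-2), length 2.
Answer: λ = -2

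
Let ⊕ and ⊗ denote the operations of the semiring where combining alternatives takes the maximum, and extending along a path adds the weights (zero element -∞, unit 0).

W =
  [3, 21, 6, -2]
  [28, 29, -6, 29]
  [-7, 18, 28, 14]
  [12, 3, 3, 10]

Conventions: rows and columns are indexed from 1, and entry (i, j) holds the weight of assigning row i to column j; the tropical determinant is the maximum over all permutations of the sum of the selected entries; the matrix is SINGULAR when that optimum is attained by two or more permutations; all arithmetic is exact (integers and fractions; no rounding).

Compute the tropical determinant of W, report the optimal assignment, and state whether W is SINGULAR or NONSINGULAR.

σ = (1, 2, 3, 4): 3 + 29 + 28 + 10 = 70
σ = (1, 2, 4, 3): 3 + 29 + 14 + 3 = 49
σ = (1, 3, 2, 4): 3 + (-6) + 18 + 10 = 25
σ = (1, 3, 4, 2): 3 + (-6) + 14 + 3 = 14
σ = (1, 4, 2, 3): 3 + 29 + 18 + 3 = 53
σ = (1, 4, 3, 2): 3 + 29 + 28 + 3 = 63
σ = (2, 1, 3, 4): 21 + 28 + 28 + 10 = 87
σ = (2, 1, 4, 3): 21 + 28 + 14 + 3 = 66
σ = (2, 3, 1, 4): 21 + (-6) + (-7) + 10 = 18
σ = (2, 3, 4, 1): 21 + (-6) + 14 + 12 = 41
σ = (2, 4, 1, 3): 21 + 29 + (-7) + 3 = 46
σ = (2, 4, 3, 1): 21 + 29 + 28 + 12 = 90
σ = (3, 1, 2, 4): 6 + 28 + 18 + 10 = 62
σ = (3, 1, 4, 2): 6 + 28 + 14 + 3 = 51
σ = (3, 2, 1, 4): 6 + 29 + (-7) + 10 = 38
σ = (3, 2, 4, 1): 6 + 29 + 14 + 12 = 61
σ = (3, 4, 1, 2): 6 + 29 + (-7) + 3 = 31
σ = (3, 4, 2, 1): 6 + 29 + 18 + 12 = 65
σ = (4, 1, 2, 3): (-2) + 28 + 18 + 3 = 47
σ = (4, 1, 3, 2): (-2) + 28 + 28 + 3 = 57
σ = (4, 2, 1, 3): (-2) + 29 + (-7) + 3 = 23
σ = (4, 2, 3, 1): (-2) + 29 + 28 + 12 = 67
σ = (4, 3, 1, 2): (-2) + (-6) + (-7) + 3 = -12
σ = (4, 3, 2, 1): (-2) + (-6) + 18 + 12 = 22
Optimal value attained by: σ = (2, 4, 3, 1).
Answer: det⊕(W) = 90; verdict: NONSINGULAR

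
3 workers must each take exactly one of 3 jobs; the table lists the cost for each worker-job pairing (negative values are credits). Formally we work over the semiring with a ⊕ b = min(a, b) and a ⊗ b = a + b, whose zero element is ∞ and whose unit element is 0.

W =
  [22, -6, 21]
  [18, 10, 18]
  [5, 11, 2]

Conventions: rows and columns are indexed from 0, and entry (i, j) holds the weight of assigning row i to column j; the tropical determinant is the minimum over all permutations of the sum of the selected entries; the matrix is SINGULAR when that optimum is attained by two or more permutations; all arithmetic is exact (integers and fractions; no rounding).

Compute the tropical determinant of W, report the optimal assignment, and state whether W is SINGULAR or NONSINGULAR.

σ = (0, 1, 2): 22 + 10 + 2 = 34
σ = (0, 2, 1): 22 + 18 + 11 = 51
σ = (1, 0, 2): (-6) + 18 + 2 = 14
σ = (1, 2, 0): (-6) + 18 + 5 = 17
σ = (2, 0, 1): 21 + 18 + 11 = 50
σ = (2, 1, 0): 21 + 10 + 5 = 36
Optimal value attained by: σ = (1, 0, 2).
Answer: det⊕(W) = 14; verdict: NONSINGULAR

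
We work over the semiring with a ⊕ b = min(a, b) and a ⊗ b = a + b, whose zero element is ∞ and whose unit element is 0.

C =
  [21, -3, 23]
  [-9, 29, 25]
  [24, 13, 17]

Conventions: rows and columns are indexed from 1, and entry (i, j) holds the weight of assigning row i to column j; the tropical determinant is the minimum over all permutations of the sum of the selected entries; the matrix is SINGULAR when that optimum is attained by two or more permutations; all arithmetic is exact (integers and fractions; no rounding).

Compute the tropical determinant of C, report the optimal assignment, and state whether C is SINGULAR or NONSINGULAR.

σ = (1, 2, 3): 21 + 29 + 17 = 67
σ = (1, 3, 2): 21 + 25 + 13 = 59
σ = (2, 1, 3): (-3) + (-9) + 17 = 5
σ = (2, 3, 1): (-3) + 25 + 24 = 46
σ = (3, 1, 2): 23 + (-9) + 13 = 27
σ = (3, 2, 1): 23 + 29 + 24 = 76
Optimal value attained by: σ = (2, 1, 3).
Answer: det⊕(C) = 5; verdict: NONSINGULAR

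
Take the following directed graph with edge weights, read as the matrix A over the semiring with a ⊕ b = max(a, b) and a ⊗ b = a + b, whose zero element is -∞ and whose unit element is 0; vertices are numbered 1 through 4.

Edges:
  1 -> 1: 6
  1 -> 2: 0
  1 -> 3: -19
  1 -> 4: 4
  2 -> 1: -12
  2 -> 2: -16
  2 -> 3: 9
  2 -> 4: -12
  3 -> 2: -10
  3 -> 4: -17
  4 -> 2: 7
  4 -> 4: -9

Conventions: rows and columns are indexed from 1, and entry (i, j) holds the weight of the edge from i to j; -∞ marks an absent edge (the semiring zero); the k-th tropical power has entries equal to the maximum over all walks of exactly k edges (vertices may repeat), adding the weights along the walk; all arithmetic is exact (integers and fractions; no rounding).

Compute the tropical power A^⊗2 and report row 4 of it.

A^⊗2:
  [12, 11, 9, 10]
  [-6, -1, -7, -8]
  [-22, -10, -1, -22]
  [-5, -2, 16, -5]
Answer: row 4 of A^⊗2 = [-5, -2, 16, -5]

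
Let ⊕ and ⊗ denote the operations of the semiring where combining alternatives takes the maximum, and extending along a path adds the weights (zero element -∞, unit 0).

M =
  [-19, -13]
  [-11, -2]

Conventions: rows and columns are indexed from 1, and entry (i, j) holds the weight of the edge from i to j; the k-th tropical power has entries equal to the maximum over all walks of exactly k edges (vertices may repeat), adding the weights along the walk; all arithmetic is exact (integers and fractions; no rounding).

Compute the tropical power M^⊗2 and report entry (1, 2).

M^⊗2:
  [-24, -15]
  [-13, -4]
Key observation: the optimum is the walk 1->2->2, with weight (-13) + (-2) = -15.
Optimal value attained by: walk 1->2->2.
Answer: (M^⊗2)[1][2] = -15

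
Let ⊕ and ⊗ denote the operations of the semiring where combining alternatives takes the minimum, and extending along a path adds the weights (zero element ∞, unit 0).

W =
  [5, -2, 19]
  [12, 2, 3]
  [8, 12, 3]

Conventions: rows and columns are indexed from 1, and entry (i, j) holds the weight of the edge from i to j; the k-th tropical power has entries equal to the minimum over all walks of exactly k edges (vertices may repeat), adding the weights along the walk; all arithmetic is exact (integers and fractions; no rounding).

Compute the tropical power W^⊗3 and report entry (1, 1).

W^⊗2:
  [10, 0, 1]
  [11, 4, 5]
  [11, 6, 6]
W^⊗3:
  [9, 2, 3]
  [13, 6, 7]
  [14, 8, 9]
Key observation: the optimum is the walk 1->2->3->1, with weight (-2) + 3 + 8 = 9.
Optimal value attained by: walk 1->2->3->1.
Answer: (W^⊗3)[1][1] = 9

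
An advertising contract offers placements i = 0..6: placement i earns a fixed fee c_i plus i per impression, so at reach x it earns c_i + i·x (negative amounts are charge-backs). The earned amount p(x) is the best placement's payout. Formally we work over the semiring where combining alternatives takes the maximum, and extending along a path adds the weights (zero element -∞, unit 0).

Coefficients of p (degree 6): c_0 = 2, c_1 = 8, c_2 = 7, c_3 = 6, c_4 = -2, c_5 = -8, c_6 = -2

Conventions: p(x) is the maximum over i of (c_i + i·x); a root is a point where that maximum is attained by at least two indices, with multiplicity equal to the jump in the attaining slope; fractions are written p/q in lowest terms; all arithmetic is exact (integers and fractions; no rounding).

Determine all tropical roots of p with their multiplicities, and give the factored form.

hull edge (i=0, c=2) to (i=1, c=8): slope 6, span 1
hull edge (i=1, c=8) to (i=3, c=6): slope -1, span 2
hull edge (i=3, c=6) to (i=6, c=-2): slope -8/3, span 3
Factored form: p(x) = -2 ⊗ (x ⊕ (-6)) ⊗ (x ⊕ 1) ⊗ (x ⊕ 1) ⊗ (x ⊕ 8/3) ⊗ (x ⊕ 8/3) ⊗ (x ⊕ 8/3)
Answer: roots = -6 (mult 1), 1 (mult 2), 8/3 (mult 3)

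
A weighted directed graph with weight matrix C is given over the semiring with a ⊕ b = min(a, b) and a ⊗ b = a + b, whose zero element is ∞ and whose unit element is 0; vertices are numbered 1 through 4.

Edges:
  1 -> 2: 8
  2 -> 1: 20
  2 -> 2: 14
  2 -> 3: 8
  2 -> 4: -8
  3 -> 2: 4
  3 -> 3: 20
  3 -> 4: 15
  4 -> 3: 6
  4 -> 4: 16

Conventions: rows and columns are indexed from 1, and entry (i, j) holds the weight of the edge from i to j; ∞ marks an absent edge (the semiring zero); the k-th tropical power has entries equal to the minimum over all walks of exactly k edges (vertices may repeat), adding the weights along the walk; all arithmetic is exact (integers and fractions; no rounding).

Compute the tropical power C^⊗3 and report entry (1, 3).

C^⊗2:
  [28, 22, 16, 0]
  [34, 12, -2, 6]
  [24, 18, 12, -4]
  [∞, 10, 22, 21]
C^⊗3:
  [42, 20, 6, 14]
  [32, 2, 12, 4]
  [38, 16, 2, 10]
  [30, 24, 18, 2]
Key observation: the optimum is the walk 1->2->4->3, with weight 8 + (-8) + 6 = 6.
Optimal value attained by: walk 1->2->4->3.
Answer: (C^⊗3)[1][3] = 6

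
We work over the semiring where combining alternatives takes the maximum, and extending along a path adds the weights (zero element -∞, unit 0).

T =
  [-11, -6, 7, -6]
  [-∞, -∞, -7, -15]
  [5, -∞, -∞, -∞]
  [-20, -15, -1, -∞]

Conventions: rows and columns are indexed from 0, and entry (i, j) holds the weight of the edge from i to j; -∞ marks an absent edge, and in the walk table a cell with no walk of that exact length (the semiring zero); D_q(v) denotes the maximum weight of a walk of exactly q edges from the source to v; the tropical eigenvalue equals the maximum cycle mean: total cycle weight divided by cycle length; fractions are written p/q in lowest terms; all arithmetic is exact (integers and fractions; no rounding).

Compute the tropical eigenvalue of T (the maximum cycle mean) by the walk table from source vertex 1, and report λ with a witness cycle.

q=0: [-∞, 0, -∞, -∞]
q=1: [-∞, -∞, -7, -15]
q=2: [-2, -30, -16, -∞]
q=3: [-11, -8, 5, -8]
q=4: [10, -17, -4, -17]
Optimal cycle mean attained by: cycle 0->2->0, total 7 + 5, length 2.
Answer: λ = 6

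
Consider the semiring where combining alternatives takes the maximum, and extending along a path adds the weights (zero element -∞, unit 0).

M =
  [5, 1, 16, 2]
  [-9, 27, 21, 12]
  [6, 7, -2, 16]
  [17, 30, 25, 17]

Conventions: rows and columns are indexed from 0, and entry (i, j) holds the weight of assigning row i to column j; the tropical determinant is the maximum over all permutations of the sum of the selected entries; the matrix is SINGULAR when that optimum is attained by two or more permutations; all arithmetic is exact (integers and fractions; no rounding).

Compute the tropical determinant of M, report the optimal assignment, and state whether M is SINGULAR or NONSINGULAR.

σ = (0, 1, 2, 3): 5 + 27 + (-2) + 17 = 47
σ = (0, 1, 3, 2): 5 + 27 + 16 + 25 = 73
σ = (0, 2, 1, 3): 5 + 21 + 7 + 17 = 50
σ = (0, 2, 3, 1): 5 + 21 + 16 + 30 = 72
σ = (0, 3, 1, 2): 5 + 12 + 7 + 25 = 49
σ = (0, 3, 2, 1): 5 + 12 + (-2) + 30 = 45
σ = (1, 0, 2, 3): 1 + (-9) + (-2) + 17 = 7
σ = (1, 0, 3, 2): 1 + (-9) + 16 + 25 = 33
σ = (1, 2, 0, 3): 1 + 21 + 6 + 17 = 45
σ = (1, 2, 3, 0): 1 + 21 + 16 + 17 = 55
σ = (1, 3, 0, 2): 1 + 12 + 6 + 25 = 44
σ = (1, 3, 2, 0): 1 + 12 + (-2) + 17 = 28
σ = (2, 0, 1, 3): 16 + (-9) + 7 + 17 = 31
σ = (2, 0, 3, 1): 16 + (-9) + 16 + 30 = 53
σ = (2, 1, 0, 3): 16 + 27 + 6 + 17 = 66
σ = (2, 1, 3, 0): 16 + 27 + 16 + 17 = 76
σ = (2, 3, 0, 1): 16 + 12 + 6 + 30 = 64
σ = (2, 3, 1, 0): 16 + 12 + 7 + 17 = 52
σ = (3, 0, 1, 2): 2 + (-9) + 7 + 25 = 25
σ = (3, 0, 2, 1): 2 + (-9) + (-2) + 30 = 21
σ = (3, 1, 0, 2): 2 + 27 + 6 + 25 = 60
σ = (3, 1, 2, 0): 2 + 27 + (-2) + 17 = 44
σ = (3, 2, 0, 1): 2 + 21 + 6 + 30 = 59
σ = (3, 2, 1, 0): 2 + 21 + 7 + 17 = 47
Optimal value attained by: σ = (2, 1, 3, 0).
Answer: det⊕(M) = 76; verdict: NONSINGULAR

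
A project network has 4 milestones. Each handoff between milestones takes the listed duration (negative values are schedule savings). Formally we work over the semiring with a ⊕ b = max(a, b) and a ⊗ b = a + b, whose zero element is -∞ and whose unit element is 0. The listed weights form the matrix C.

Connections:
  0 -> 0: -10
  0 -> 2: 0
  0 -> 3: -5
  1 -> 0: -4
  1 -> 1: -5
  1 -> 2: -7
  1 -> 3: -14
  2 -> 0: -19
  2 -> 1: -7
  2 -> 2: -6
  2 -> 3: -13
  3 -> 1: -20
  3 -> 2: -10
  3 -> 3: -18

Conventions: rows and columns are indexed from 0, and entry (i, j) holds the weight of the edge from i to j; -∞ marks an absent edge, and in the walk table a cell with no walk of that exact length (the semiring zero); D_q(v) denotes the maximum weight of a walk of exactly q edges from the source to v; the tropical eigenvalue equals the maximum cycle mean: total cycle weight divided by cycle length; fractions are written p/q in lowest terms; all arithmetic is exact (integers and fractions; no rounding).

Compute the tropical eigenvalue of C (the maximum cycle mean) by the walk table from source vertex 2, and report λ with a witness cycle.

q=0: [-∞, -∞, 0, -∞]
q=1: [-19, -7, -6, -13]
q=2: [-11, -12, -12, -19]
q=3: [-16, -17, -11, -16]
q=4: [-21, -18, -16, -21]
Optimal cycle mean attained by: cycle 0->2->1->0, total 0 + (-7) + (-4), length 3.
Answer: λ = -11/3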